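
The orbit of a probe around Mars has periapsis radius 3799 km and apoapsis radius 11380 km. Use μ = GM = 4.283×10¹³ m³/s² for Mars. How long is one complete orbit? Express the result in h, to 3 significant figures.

Semi-major axis a = (r_p + r_a)/2 = (3799.0 + 11380)/2 = 7589.5 km = 7.590×10⁶ m.
By Kepler's third law T = 2π√(a³/μ) = 2π × 3.195×10³ = 2.007×10⁴ s.
= 5.576 h.

T ≈ 5.58 h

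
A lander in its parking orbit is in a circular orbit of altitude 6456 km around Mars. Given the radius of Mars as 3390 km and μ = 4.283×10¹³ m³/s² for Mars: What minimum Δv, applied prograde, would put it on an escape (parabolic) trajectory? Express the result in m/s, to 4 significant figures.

r = 3390 + 6456 = 9846.0 km = 9.8460×10⁶ m.
Circular speed v_c = √(μ/r) = 2086 m/s.
Escape speed v_esc = √(2μ/r) = √2 × v_c = 2950 m/s.
Δv = v_esc − v_c = 863.9 m/s.

Δv ≈ 863.9 m/s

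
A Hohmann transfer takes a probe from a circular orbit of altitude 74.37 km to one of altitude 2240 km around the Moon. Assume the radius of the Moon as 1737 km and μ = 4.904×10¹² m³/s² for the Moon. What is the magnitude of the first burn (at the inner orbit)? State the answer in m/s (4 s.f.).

r₁ = 1737 + 74.37 = 1811.4 km = 1.8114×10⁶ m.
r₂ = 1737 + 2240 = 3977.0 km = 3.9770×10⁶ m.
Transfer ellipse a_t = (r₁ + r₂)/2 = 2.894×10⁶ m.
At r₁: circular v_c1 = √(μ/r₁) = 1645 m/s; transfer-perilune v_p = √[μ(2/r₁ − 1/a_t)] = 1929 m/s.
Δv₁ = v_p − v_c1 = 283.4 m/s.

Δv ≈ 283.4 m/s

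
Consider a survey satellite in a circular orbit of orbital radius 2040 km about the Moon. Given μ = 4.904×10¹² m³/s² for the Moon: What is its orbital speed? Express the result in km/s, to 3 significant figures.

r = 2040 km = 2.040×10⁶ m.
For a circular orbit v = √(μ/r) = √(4.904×10¹² / 2.040×10⁶) = √(2.404×10⁶) = 1550 m/s.
That is 1.550 km/s.

v ≈ 1.55 km/s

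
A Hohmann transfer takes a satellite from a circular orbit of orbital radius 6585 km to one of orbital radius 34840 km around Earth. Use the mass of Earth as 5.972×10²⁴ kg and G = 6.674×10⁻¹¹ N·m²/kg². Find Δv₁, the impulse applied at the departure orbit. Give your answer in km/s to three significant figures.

Δv ≈ 2.31 km/s

μ = GM = 6.674×10⁻¹¹ × 5.972×10²⁴ = 3.986×10¹⁴ m³/s².
r₁ = 6585 km = 6.585×10⁶ m.
r₂ = 34840 km = 3.484×10⁷ m.
Transfer ellipse a_t = (r₁ + r₂)/2 = 2.071×10⁷ m.
At r₁: circular v_c1 = √(μ/r₁) = 7780 m/s; transfer-perigee v_p = √[μ(2/r₁ − 1/a_t)] = 10090 m/s.
Δv₁ = v_p − v_c1 = 2310 m/s.
= 2.310 km/s.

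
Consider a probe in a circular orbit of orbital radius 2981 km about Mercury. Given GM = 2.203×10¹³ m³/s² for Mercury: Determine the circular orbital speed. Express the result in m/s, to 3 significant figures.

r = 2981 km = 2.981×10⁶ m.
For a circular orbit v = √(μ/r) = √(2.203×10¹³ / 2.981×10⁶) = √(7.390×10⁶) = 2718 m/s.

v ≈ 2720 m/s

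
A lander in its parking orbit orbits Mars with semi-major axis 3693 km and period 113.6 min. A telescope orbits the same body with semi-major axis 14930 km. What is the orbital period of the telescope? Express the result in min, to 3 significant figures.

T₂ ≈ 923 min

Kepler's third law: T² ∝ a³, so T₂ = T₁ (a₂/a₁)^(3/2).
a₂/a₁ = 4.043, (a₂/a₁)^(3/2) = 8.129.
T₂ = 113.6 × 8.129 = 923.4 min.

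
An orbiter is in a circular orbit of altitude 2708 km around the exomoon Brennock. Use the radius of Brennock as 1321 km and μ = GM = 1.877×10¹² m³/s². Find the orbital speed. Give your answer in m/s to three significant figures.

r = 1321 + 2708 = 4029.0 km = 4.0290×10⁶ m.
For a circular orbit v = √(μ/r) = √(1.877×10¹² / 4.029×10⁶) = √(4.659×10⁵) = 682.5 m/s.

v ≈ 683 m/s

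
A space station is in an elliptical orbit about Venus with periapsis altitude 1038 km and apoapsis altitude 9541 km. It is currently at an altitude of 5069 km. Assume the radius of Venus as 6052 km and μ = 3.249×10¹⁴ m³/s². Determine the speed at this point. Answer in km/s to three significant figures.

v ≈ 5.46 km/s

r_p = 6052 + 1038 = 7090.0 km = 7.0900×10⁶ m.
r_a = 6052 + 9541 = 15593 km = 1.5593×10⁷ m.
r = 6052 + 5069 = 11121 km = 1.112×10⁷ m.
Semi-major axis a = (r_p + r_a)/2 = 11342 km = 1.134×10⁷ m.
Vis-viva: v² = μ(2/r − 1/a) = 3.249×10¹⁴ × (1.798×10⁻⁷ − 8.817×10⁻⁸) = 2.978×10⁷ m²/s².
v = 5457 m/s = 5.457 km/s.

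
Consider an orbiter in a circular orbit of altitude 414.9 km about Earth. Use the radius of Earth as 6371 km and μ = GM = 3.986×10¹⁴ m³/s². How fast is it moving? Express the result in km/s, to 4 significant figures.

r = 6371 + 414.9 = 6785.9 km = 6.7859×10⁶ m.
For a circular orbit v = √(μ/r) = √(3.986×10¹⁴ / 6.786×10⁶) = √(5.874×10⁷) = 7664 m/s.
That is 7.664 km/s.

v ≈ 7.664 km/s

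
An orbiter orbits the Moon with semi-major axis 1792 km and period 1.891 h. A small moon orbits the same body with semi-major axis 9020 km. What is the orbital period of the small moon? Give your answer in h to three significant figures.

Kepler's third law: T² ∝ a³, so T₂ = T₁ (a₂/a₁)^(3/2).
a₂/a₁ = 5.033, (a₂/a₁)^(3/2) = 11.29.
T₂ = 1.891 × 11.29 = 21.35 h.

T₂ ≈ 21.4 h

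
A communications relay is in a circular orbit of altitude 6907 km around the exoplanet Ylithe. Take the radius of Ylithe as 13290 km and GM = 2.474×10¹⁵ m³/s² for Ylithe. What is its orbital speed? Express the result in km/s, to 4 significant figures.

v ≈ 11.07 km/s

r = 13290 + 6907 = 20197 km = 2.0197×10⁷ m.
For a circular orbit v = √(μ/r) = √(2.474×10¹⁵ / 2.020×10⁷) = √(1.225×10⁸) = 11070 m/s.
That is 11.07 km/s.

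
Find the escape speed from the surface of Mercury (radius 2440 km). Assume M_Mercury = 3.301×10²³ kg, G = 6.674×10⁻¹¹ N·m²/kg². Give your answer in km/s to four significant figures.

μ = GM = 6.674×10⁻¹¹ × 3.301×10²³ = 2.203×10¹³ m³/s².
r = R = 2.440×10⁶ m.
Escape speed v_esc = √(2μ/r) = √(2 × 2.203×10¹³ / 2.440×10⁶) = √(1.806×10⁷) = 4249 m/s.
= 4.249 km/s.

v_esc ≈ 4.249 km/s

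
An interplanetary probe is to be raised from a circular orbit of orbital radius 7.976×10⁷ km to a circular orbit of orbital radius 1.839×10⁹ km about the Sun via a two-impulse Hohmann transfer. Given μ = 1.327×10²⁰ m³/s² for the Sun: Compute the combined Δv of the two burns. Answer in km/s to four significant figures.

Δv_total ≈ 21.73 km/s

r₁ = 7.976×10⁷ km = 7.976×10¹⁰ m.
r₂ = 1.839×10⁹ km = 1.839×10¹² m.
Transfer ellipse a_t = (r₁ + r₂)/2 = 9.594×10¹¹ m.
At r₁: circular v_c1 = √(μ/r₁) = 40790 m/s; transfer-perihelion v_p = √[μ(2/r₁ − 1/a_t)] = 56470 m/s.
Δv₁ = v_p − v_c1 = 15680 m/s.
At r₂: circular v_c2 = √(μ/r₂) = 8495 m/s; transfer-aphelion v_a = √[μ(2/r₂ − 1/a_t)] = 2449 m/s.
Δv₂ = v_c2 − v_a = 6045 m/s.
Total Δv = Δv₁ + Δv₂ = 21730 m/s = 21.73 km/s.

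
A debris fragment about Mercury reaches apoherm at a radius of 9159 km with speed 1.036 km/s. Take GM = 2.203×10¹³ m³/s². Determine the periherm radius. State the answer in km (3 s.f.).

r_a = 9.159×10⁶ m.
Specific energy ε = v²/2 − μ/r = -1.869×10⁶ J/kg, so a = −μ/(2ε) = 5.895×10⁶ m.
The apsides satisfy r_p + r_a = 2a, so the periherm radius is 2a − r_a = 2.630×10⁶ m = 2630.3 km.

periherm radius ≈ 2630 km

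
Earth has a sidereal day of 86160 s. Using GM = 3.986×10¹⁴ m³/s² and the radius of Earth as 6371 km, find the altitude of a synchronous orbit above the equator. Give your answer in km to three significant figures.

h_sync ≈ 35800 km

A synchronous orbit has period T, so by Kepler's third law a = (μT²/4π²)^(1/3).
μT²/4π² = 3.986×10¹⁴ × (8.616×10⁴)² / 39.48 = 7.495×10²² m³.
a = 4.216×10⁷ m = 42163 km.
Altitude h = a − R = 42163 − 6371 = 35792 km.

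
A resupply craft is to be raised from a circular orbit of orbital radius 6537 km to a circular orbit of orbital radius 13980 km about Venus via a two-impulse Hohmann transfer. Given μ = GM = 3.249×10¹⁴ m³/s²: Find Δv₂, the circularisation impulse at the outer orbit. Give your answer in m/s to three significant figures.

Δv ≈ 973 m/s

r₁ = 6537 km = 6.537×10⁶ m.
r₂ = 13980 km = 1.398×10⁷ m.
Transfer ellipse a_t = (r₁ + r₂)/2 = 1.026×10⁷ m.
At r₁: circular v_c1 = √(μ/r₁) = 7050 m/s; transfer-periapsis v_p = √[μ(2/r₁ − 1/a_t)] = 8230 m/s.
At r₂: circular v_c2 = √(μ/r₂) = 4821 m/s; transfer-apoapsis v_a = √[μ(2/r₂ − 1/a_t)] = 3848 m/s.
Δv₂ = v_c2 − v_a = 972.5 m/s.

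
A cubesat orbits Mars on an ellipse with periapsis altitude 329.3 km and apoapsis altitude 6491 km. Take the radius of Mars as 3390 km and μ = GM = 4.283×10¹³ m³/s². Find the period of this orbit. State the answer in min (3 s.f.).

T ≈ 284 min

r_p = 3390 + 329.3 = 3719.3 km = 3.7193×10⁶ m.
r_a = 3390 + 6491 = 9881.0 km = 9.8810×10⁶ m.
Semi-major axis a = (r_p + r_a)/2 = (3719.3 + 9881.0)/2 = 6800.1 km = 6.800×10⁶ m.
By Kepler's third law T = 2π√(a³/μ) = 2π × 2.710×10³ = 1.702×10⁴ s.
= 283.7 min.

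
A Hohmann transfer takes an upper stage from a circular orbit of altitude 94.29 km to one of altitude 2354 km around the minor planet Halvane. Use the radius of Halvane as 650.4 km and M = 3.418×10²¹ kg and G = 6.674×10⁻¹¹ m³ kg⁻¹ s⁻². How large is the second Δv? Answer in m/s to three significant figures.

μ = GM = 6.674×10⁻¹¹ × 3.418×10²¹ = 2.281×10¹¹ m³/s².
r₁ = 650.4 + 94.29 = 744.69 km = 7.4469×10⁵ m.
r₂ = 650.4 + 2354 = 3004.4 km = 3.0044×10⁶ m.
Transfer ellipse a_t = (r₁ + r₂)/2 = 1.875×10⁶ m.
At r₁: circular v_c1 = √(μ/r₁) = 553.5 m/s; transfer-periapsis v_p = √[μ(2/r₁ − 1/a_t)] = 700.7 m/s.
At r₂: circular v_c2 = √(μ/r₂) = 275.5 m/s; transfer-apoapsis v_a = √[μ(2/r₂ − 1/a_t)] = 173.7 m/s.
Δv₂ = v_c2 − v_a = 101.9 m/s.

Δv ≈ 102 m/s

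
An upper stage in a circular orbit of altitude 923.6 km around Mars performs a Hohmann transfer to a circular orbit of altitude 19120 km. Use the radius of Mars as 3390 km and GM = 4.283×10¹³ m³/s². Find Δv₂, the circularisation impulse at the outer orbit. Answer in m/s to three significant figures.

r₁ = 3390 + 923.6 = 4313.6 km = 4.3136×10⁶ m.
r₂ = 3390 + 19120 = 22510 km = 2.2510×10⁷ m.
Transfer ellipse a_t = (r₁ + r₂)/2 = 1.341×10⁷ m.
At r₁: circular v_c1 = √(μ/r₁) = 3151 m/s; transfer-periapsis v_p = √[μ(2/r₁ − 1/a_t)] = 4082 m/s.
At r₂: circular v_c2 = √(μ/r₂) = 1379 m/s; transfer-apoapsis v_a = √[μ(2/r₂ − 1/a_t)] = 782.3 m/s.
Δv₂ = v_c2 − v_a = 597.1 m/s.

Δv ≈ 597 m/s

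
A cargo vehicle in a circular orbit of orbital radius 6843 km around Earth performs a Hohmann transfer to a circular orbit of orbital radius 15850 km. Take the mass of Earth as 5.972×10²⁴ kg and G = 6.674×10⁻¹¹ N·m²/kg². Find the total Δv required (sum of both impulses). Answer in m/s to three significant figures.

μ = GM = 6.674×10⁻¹¹ × 5.972×10²⁴ = 3.986×10¹⁴ m³/s².
r₁ = 6843 km = 6.843×10⁶ m.
r₂ = 15850 km = 1.585×10⁷ m.
Transfer ellipse a_t = (r₁ + r₂)/2 = 1.135×10⁷ m.
At r₁: circular v_c1 = √(μ/r₁) = 7632 m/s; transfer-perigee v_p = √[μ(2/r₁ − 1/a_t)] = 9020 m/s.
Δv₁ = v_p − v_c1 = 1388 m/s.
At r₂: circular v_c2 = √(μ/r₂) = 5015 m/s; transfer-apogee v_a = √[μ(2/r₂ − 1/a_t)] = 3894 m/s.
Δv₂ = v_c2 − v_a = 1120 m/s.
Total Δv = Δv₁ + Δv₂ = 2509 m/s.

Δv_total ≈ 2510 m/s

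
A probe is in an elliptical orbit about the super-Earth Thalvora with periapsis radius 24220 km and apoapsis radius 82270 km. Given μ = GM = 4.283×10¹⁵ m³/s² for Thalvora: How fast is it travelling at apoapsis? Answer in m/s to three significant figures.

v ≈ 4870 m/s

Semi-major axis a = (r_p + r_a)/2 = 53245 km = 5.324×10⁷ m.
Vis-viva: v² = μ(2/r − 1/a) = 4.283×10¹⁵ × (2.431×10⁻⁸ − 1.878×10⁻⁸) = 2.368×10⁷ m²/s².
v = 4866 m/s.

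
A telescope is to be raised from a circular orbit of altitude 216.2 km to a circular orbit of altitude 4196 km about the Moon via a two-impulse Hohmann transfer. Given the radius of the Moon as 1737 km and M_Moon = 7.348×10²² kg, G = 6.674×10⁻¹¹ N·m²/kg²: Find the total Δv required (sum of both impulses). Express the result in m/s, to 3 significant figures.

Δv_total ≈ 628 m/s

μ = GM = 6.674×10⁻¹¹ × 7.348×10²² = 4.904×10¹² m³/s².
r₁ = 1737 + 216.2 = 1953.2 km = 1.9532×10⁶ m.
r₂ = 1737 + 4196 = 5933.0 km = 5.9330×10⁶ m.
Transfer ellipse a_t = (r₁ + r₂)/2 = 3.943×10⁶ m.
At r₁: circular v_c1 = √(μ/r₁) = 1585 m/s; transfer-perilune v_p = √[μ(2/r₁ − 1/a_t)] = 1944 m/s.
Δv₁ = v_p − v_c1 = 359.1 m/s.
At r₂: circular v_c2 = √(μ/r₂) = 909.2 m/s; transfer-apolune v_a = √[μ(2/r₂ − 1/a_t)] = 639.9 m/s.
Δv₂ = v_c2 − v_a = 269.3 m/s.
Total Δv = Δv₁ + Δv₂ = 628.4 m/s.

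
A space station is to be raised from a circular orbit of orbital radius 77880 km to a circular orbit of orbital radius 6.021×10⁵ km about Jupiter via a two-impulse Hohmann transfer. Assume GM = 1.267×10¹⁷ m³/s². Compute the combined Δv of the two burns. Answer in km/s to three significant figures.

r₁ = 77880 km = 7.788×10⁷ m.
r₂ = 6.021×10⁵ km = 6.021×10⁸ m.
Transfer ellipse a_t = (r₁ + r₂)/2 = 3.400×10⁸ m.
At r₁: circular v_c1 = √(μ/r₁) = 40330 m/s; transfer-perijove v_p = √[μ(2/r₁ − 1/a_t)] = 53680 m/s.
Δv₁ = v_p − v_c1 = 13340 m/s.
At r₂: circular v_c2 = √(μ/r₂) = 14510 m/s; transfer-apojove v_a = √[μ(2/r₂ − 1/a_t)] = 6943 m/s.
Δv₂ = v_c2 − v_a = 7563 m/s.
Total Δv = Δv₁ + Δv₂ = 20900 m/s = 20.90 km/s.

Δv_total ≈ 20.9 km/s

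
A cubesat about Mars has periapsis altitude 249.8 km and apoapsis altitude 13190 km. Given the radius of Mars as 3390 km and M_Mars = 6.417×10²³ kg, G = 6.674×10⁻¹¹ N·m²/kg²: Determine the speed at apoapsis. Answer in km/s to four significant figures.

μ = GM = 6.674×10⁻¹¹ × 6.417×10²³ = 4.283×10¹³ m³/s².
r_p = 3390 + 249.8 = 3639.8 km = 3.6398×10⁶ m.
r_a = 3390 + 13190 = 16580 km = 1.6580×10⁷ m.
Semi-major axis a = (r_p + r_a)/2 = 10110 km = 1.011×10⁷ m.
Vis-viva: v² = μ(2/r − 1/a) = 4.283×10¹³ × (1.206×10⁻⁷ − 9.891×10⁻⁸) = 9.300×10⁵ m²/s².
v = 964.3 m/s = 0.9643 km/s.

v ≈ 0.9643 km/s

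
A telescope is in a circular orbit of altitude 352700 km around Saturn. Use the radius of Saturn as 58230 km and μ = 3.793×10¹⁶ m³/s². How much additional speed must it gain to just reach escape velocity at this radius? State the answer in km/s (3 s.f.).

Δv ≈ 3.98 km/s

r = 58230 + 352700 = 410930 km = 4.1093×10⁸ m.
Circular speed v_c = √(μ/r) = 9607 m/s.
Escape speed v_esc = √(2μ/r) = √2 × v_c = 13590 m/s.
Δv = v_esc − v_c = 3980 m/s = 3.980 km/s.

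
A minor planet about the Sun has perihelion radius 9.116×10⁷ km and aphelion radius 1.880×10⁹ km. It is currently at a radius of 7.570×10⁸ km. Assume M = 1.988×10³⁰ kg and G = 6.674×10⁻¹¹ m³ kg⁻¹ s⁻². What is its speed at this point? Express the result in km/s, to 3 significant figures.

v ≈ 14.7 km/s

μ = GM = 6.674×10⁻¹¹ × 1.988×10³⁰ = 1.327×10²⁰ m³/s².
Semi-major axis a = (r_p + r_a)/2 = 9.8558×10⁸ km = 9.856×10¹¹ m.
Vis-viva: v² = μ(2/r − 1/a) = 1.327×10²⁰ × (2.642×10⁻¹² − 1.015×10⁻¹²) = 2.159×10⁸ m²/s².
v = 14690 m/s = 14.69 km/s.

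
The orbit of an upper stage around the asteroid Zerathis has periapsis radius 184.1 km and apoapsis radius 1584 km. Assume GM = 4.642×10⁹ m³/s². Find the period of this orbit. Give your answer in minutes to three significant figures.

Semi-major axis a = (r_p + r_a)/2 = (184.10 + 1584.0)/2 = 884.05 km = 8.840×10⁵ m.
By Kepler's third law T = 2π√(a³/μ) = 2π × 1.220×10⁴ = 7.666×10⁴ s.
= 1278 minutes.

T ≈ 1280 minutes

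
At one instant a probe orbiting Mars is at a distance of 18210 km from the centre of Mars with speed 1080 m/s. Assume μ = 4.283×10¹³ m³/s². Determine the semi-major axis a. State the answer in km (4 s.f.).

r = 1.821×10⁷ m.
Specific orbital energy ε = v²/2 − μ/r = (1080)²/2 − 4.283×10¹³/1.821×10⁷ = -1.769×10⁶ J/kg.
Since ε = −μ/(2a), a = −μ/(2ε) = 1.211×10⁷ m = 12107 km.

a ≈ 12110 km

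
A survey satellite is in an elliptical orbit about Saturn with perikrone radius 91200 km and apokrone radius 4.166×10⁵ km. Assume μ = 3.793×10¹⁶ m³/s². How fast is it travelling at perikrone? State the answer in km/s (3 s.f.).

Semi-major axis a = (r_p + r_a)/2 = 2.5390×10⁵ km = 2.539×10⁸ m.
Vis-viva: v² = μ(2/r − 1/a) = 3.793×10¹⁶ × (2.193×10⁻⁸ − 3.939×10⁻⁹) = 6.824×10⁸ m²/s².
v = 26120 m/s = 26.12 km/s.

v ≈ 26.1 km/s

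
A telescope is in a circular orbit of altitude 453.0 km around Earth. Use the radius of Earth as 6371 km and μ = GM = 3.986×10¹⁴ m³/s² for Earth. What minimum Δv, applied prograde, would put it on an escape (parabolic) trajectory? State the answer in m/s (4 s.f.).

Δv ≈ 3166 m/s

r = 6371 + 453.0 = 6824.0 km = 6.8240×10⁶ m.
Circular speed v_c = √(μ/r) = 7643 m/s.
Escape speed v_esc = √(2μ/r) = √2 × v_c = 10810 m/s.
Δv = v_esc − v_c = 3166 m/s.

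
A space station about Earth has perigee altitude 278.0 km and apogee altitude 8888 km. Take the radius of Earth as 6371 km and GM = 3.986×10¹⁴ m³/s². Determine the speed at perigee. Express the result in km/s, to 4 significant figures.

v ≈ 9.138 km/s

r_p = 6371 + 278.0 = 6649.0 km = 6.6490×10⁶ m.
r_a = 6371 + 8888 = 15259 km = 1.5259×10⁷ m.
Semi-major axis a = (r_p + r_a)/2 = 10954 km = 1.095×10⁷ m.
Vis-viva: v² = μ(2/r − 1/a) = 3.986×10¹⁴ × (3.008×10⁻⁷ − 9.129×10⁻⁸) = 8.351×10⁷ m²/s².
v = 9138 m/s = 9.138 km/s.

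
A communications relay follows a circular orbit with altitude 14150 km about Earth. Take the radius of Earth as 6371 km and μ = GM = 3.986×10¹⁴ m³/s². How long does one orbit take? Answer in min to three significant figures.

T ≈ 488 min

r = 6371 + 14150 = 20521 km = 2.0521×10⁷ m.
Kepler's third law: T = 2π√(r³/μ) = 2π√((2.052×10⁷)³ / 3.986×10¹⁴).
r³/μ = 2.168×10⁷ s², so T = 2π × 4.656×10³ = 2.926×10⁴ s.
Converting: 2.926×10⁴ s ÷ 60.00 = 487.6 min.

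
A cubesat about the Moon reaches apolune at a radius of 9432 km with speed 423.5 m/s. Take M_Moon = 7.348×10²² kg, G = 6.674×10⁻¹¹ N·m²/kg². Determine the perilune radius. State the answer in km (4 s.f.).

perilune radius ≈ 1966 km

μ = GM = 6.674×10⁻¹¹ × 7.348×10²² = 4.904×10¹² m³/s².
r_a = 9.432×10⁶ m.
Specific energy ε = v²/2 − μ/r = -4.303×10⁵ J/kg, so a = −μ/(2ε) = 5.699×10⁶ m.
The apsides satisfy r_p + r_a = 2a, so the perilune radius is 2a − r_a = 1.966×10⁶ m = 1965.8 km.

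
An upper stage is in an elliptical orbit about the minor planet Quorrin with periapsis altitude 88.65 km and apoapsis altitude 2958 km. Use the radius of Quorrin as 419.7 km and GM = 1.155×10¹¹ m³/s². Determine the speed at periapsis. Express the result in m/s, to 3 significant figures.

v ≈ 628 m/s

r_p = 419.7 + 88.65 = 508.35 km = 5.0835×10⁵ m.
r_a = 419.7 + 2958 = 3377.7 km = 3.3777×10⁶ m.
Semi-major axis a = (r_p + r_a)/2 = 1943.0 km = 1.943×10⁶ m.
Vis-viva: v² = μ(2/r − 1/a) = 1.155×10¹¹ × (3.934×10⁻⁶ − 5.147×10⁻⁷) = 3.950×10⁵ m²/s².
v = 628.5 m/s.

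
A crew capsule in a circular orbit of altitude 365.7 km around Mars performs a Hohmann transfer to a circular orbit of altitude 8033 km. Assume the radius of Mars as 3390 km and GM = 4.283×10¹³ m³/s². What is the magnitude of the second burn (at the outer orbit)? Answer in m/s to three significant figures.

r₁ = 3390 + 365.7 = 3755.7 km = 3.7557×10⁶ m.
r₂ = 3390 + 8033 = 11423 km = 1.1423×10⁷ m.
Transfer ellipse a_t = (r₁ + r₂)/2 = 7.589×10⁶ m.
At r₁: circular v_c1 = √(μ/r₁) = 3377 m/s; transfer-periapsis v_p = √[μ(2/r₁ − 1/a_t)] = 4143 m/s.
At r₂: circular v_c2 = √(μ/r₂) = 1936 m/s; transfer-apoapsis v_a = √[μ(2/r₂ − 1/a_t)] = 1362 m/s.
Δv₂ = v_c2 − v_a = 574.2 m/s.

Δv ≈ 574 m/s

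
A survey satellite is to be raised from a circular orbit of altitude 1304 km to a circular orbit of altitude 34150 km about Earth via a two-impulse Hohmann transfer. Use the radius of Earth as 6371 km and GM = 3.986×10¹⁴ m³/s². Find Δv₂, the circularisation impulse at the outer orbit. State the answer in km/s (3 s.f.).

Δv ≈ 1.37 km/s

r₁ = 6371 + 1304 = 7675.0 km = 7.6750×10⁶ m.
r₂ = 6371 + 34150 = 40521 km = 4.0521×10⁷ m.
Transfer ellipse a_t = (r₁ + r₂)/2 = 2.410×10⁷ m.
At r₁: circular v_c1 = √(μ/r₁) = 7207 m/s; transfer-perigee v_p = √[μ(2/r₁ − 1/a_t)] = 9345 m/s.
At r₂: circular v_c2 = √(μ/r₂) = 3136 m/s; transfer-apogee v_a = √[μ(2/r₂ − 1/a_t)] = 1770 m/s.
Δv₂ = v_c2 − v_a = 1366 m/s.
= 1.366 km/s.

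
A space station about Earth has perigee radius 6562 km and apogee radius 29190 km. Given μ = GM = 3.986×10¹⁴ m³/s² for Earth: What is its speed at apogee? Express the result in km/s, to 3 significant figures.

v ≈ 2.24 km/s

Semi-major axis a = (r_p + r_a)/2 = 17876 km = 1.788×10⁷ m.
Vis-viva: v² = μ(2/r − 1/a) = 3.986×10¹⁴ × (6.852×10⁻⁸ − 5.594×10⁻⁸) = 5.013×10⁶ m²/s².
v = 2239 m/s = 2.239 km/s.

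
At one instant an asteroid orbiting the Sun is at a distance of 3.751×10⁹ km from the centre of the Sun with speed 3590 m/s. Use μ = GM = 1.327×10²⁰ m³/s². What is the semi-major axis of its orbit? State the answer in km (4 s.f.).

a ≈ 2.293×10⁹ km

r = 3.751×10¹² m.
Specific orbital energy ε = v²/2 − μ/r = (3590)²/2 − 1.327×10²⁰/3.751×10¹² = -2.893×10⁷ J/kg.
Since ε = −μ/(2a), a = −μ/(2ε) = 2.293×10¹² m = 2.2932×10⁹ km.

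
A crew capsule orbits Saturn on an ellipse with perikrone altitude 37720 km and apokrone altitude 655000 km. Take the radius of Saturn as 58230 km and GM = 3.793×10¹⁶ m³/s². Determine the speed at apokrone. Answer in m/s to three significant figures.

r_p = 58230 + 37720 = 95950 km = 9.5950×10⁷ m.
r_a = 58230 + 655000 = 713230 km = 7.1323×10⁸ m.
Semi-major axis a = (r_p + r_a)/2 = 4.0459×10⁵ km = 4.046×10⁸ m.
Vis-viva: v² = μ(2/r − 1/a) = 3.793×10¹⁶ × (2.804×10⁻⁹ − 2.472×10⁻⁹) = 1.261×10⁷ m²/s².
v = 3551 m/s.

v ≈ 3550 m/s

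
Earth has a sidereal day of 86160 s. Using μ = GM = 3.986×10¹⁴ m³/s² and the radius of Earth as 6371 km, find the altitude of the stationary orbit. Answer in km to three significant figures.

A synchronous orbit has period T, so by Kepler's third law a = (μT²/4π²)^(1/3).
μT²/4π² = 3.986×10¹⁴ × (8.616×10⁴)² / 39.48 = 7.495×10²² m³.
a = 4.216×10⁷ m = 42163 km.
Altitude h = a − R = 42163 − 6371 = 35792 km.

h_sync ≈ 35800 km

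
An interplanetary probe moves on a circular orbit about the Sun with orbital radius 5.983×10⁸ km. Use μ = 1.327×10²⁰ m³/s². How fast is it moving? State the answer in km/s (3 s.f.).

v ≈ 14.9 km/s

r = 5.983×10⁸ km = 5.983×10¹¹ m.
For a circular orbit v = √(μ/r) = √(1.327×10²⁰ / 5.983×10¹¹) = √(2.218×10⁸) = 14890 m/s.
That is 14.89 km/s.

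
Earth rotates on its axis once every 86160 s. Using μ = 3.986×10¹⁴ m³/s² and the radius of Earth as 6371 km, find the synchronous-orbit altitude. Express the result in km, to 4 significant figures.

h_sync ≈ 35790 km

A synchronous orbit has period T, so by Kepler's third law a = (μT²/4π²)^(1/3).
μT²/4π² = 3.986×10¹⁴ × (8.616×10⁴)² / 39.48 = 7.495×10²² m³.
a = 4.216×10⁷ m = 42163 km.
Altitude h = a − R = 42163 − 6371 = 35792 km.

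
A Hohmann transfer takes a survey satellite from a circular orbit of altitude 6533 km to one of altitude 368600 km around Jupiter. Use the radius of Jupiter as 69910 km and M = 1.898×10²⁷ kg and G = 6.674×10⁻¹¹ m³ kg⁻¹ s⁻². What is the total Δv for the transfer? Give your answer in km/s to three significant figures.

Δv_total ≈ 20.2 km/s

μ = GM = 6.674×10⁻¹¹ × 1.898×10²⁷ = 1.267×10¹⁷ m³/s².
r₁ = 69910 + 6533 = 76443 km = 7.6443×10⁷ m.
r₂ = 69910 + 368600 = 438510 km = 4.3851×10⁸ m.
Transfer ellipse a_t = (r₁ + r₂)/2 = 2.575×10⁸ m.
At r₁: circular v_c1 = √(μ/r₁) = 40710 m/s; transfer-perijove v_p = √[μ(2/r₁ − 1/a_t)] = 53120 m/s.
Δv₁ = v_p − v_c1 = 12420 m/s.
At r₂: circular v_c2 = √(μ/r₂) = 17000 m/s; transfer-apojove v_a = √[μ(2/r₂ − 1/a_t)] = 9261 m/s.
Δv₂ = v_c2 − v_a = 7735 m/s.
Total Δv = Δv₁ + Δv₂ = 20150 m/s = 20.15 km/s.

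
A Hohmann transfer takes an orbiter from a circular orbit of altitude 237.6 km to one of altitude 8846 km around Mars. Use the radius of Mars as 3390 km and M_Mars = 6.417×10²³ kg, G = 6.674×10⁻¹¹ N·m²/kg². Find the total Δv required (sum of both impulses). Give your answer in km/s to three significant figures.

Δv_total ≈ 1.44 km/s

μ = GM = 6.674×10⁻¹¹ × 6.417×10²³ = 4.283×10¹³ m³/s².
r₁ = 3390 + 237.6 = 3627.6 km = 3.6276×10⁶ m.
r₂ = 3390 + 8846 = 12236 km = 1.2236×10⁷ m.
Transfer ellipse a_t = (r₁ + r₂)/2 = 7.932×10⁶ m.
At r₁: circular v_c1 = √(μ/r₁) = 3436 m/s; transfer-periapsis v_p = √[μ(2/r₁ − 1/a_t)] = 4268 m/s.
Δv₁ = v_p − v_c1 = 831.6 m/s.
At r₂: circular v_c2 = √(μ/r₂) = 1871 m/s; transfer-apoapsis v_a = √[μ(2/r₂ − 1/a_t)] = 1265 m/s.
Δv₂ = v_c2 − v_a = 605.6 m/s.
Total Δv = Δv₁ + Δv₂ = 1437 m/s = 1.437 km/s.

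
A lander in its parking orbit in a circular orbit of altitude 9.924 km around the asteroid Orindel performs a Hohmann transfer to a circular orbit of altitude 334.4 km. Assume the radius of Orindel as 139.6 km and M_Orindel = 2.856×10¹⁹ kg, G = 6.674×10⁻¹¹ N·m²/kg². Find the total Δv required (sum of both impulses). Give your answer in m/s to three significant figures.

Δv_total ≈ 45.8 m/s

μ = GM = 6.674×10⁻¹¹ × 2.856×10¹⁹ = 1.906×10⁹ m³/s².
r₁ = 139.6 + 9.924 = 149.52 km = 1.4952×10⁵ m.
r₂ = 139.6 + 334.4 = 474.00 km = 4.7400×10⁵ m.
Transfer ellipse a_t = (r₁ + r₂)/2 = 3.118×10⁵ m.
At r₁: circular v_c1 = √(μ/r₁) = 112.9 m/s; transfer-periapsis v_p = √[μ(2/r₁ − 1/a_t)] = 139.2 m/s.
Δv₁ = v_p − v_c1 = 26.31 m/s.
At r₂: circular v_c2 = √(μ/r₂) = 63.41 m/s; transfer-apoapsis v_a = √[μ(2/r₂ − 1/a_t)] = 43.92 m/s.
Δv₂ = v_c2 − v_a = 19.50 m/s.
Total Δv = Δv₁ + Δv₂ = 45.81 m/s.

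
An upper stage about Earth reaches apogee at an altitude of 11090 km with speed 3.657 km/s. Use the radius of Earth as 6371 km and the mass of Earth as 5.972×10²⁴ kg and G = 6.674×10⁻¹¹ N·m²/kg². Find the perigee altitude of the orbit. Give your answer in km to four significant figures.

perigee altitude ≈ 863.3 km

μ = GM = 6.674×10⁻¹¹ × 5.972×10²⁴ = 3.986×10¹⁴ m³/s².
r_a = 6371 + 11090 = 17461 km = 1.746×10⁷ m.
Specific energy ε = v²/2 − μ/r = -1.614×10⁷ J/kg, so a = −μ/(2ε) = 1.235×10⁷ m.
The apsides satisfy r_p + r_a = 2a, so the perigee radius is 2a − r_a = 7.234×10⁶ m = 7234.3 km.
Perigee altitude = 7234.3 − 6371 = 863.32 km.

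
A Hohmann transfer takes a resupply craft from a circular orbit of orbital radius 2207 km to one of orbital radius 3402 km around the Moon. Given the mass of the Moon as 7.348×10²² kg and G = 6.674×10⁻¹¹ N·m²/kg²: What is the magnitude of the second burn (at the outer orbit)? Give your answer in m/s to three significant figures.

μ = GM = 6.674×10⁻¹¹ × 7.348×10²² = 4.904×10¹² m³/s².
r₁ = 2207 km = 2.207×10⁶ m.
r₂ = 3402 km = 3.402×10⁶ m.
Transfer ellipse a_t = (r₁ + r₂)/2 = 2.804×10⁶ m.
At r₁: circular v_c1 = √(μ/r₁) = 1491 m/s; transfer-perilune v_p = √[μ(2/r₁ − 1/a_t)] = 1642 m/s.
At r₂: circular v_c2 = √(μ/r₂) = 1201 m/s; transfer-apolune v_a = √[μ(2/r₂ − 1/a_t)] = 1065 m/s.
Δv₂ = v_c2 − v_a = 135.5 m/s.

Δv ≈ 136 m/s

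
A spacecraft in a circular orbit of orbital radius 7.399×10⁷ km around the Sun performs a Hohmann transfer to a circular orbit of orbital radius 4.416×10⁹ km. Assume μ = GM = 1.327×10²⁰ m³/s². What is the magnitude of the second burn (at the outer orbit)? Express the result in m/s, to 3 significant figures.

r₁ = 7.399×10⁷ km = 7.399×10¹⁰ m.
r₂ = 4.416×10⁹ km = 4.416×10¹² m.
Transfer ellipse a_t = (r₁ + r₂)/2 = 2.245×10¹² m.
At r₁: circular v_c1 = √(μ/r₁) = 42350 m/s; transfer-perihelion v_p = √[μ(2/r₁ − 1/a_t)] = 59400 m/s.
At r₂: circular v_c2 = √(μ/r₂) = 5482 m/s; transfer-aphelion v_a = √[μ(2/r₂ − 1/a_t)] = 995.2 m/s.
Δv₂ = v_c2 − v_a = 4487 m/s.

Δv ≈ 4490 m/s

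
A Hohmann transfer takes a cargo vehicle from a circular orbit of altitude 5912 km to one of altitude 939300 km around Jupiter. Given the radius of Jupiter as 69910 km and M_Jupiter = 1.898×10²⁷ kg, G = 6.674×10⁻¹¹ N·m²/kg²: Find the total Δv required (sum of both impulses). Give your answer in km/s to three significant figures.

μ = GM = 6.674×10⁻¹¹ × 1.898×10²⁷ = 1.267×10¹⁷ m³/s².
r₁ = 69910 + 5912 = 75822 km = 7.5822×10⁷ m.
r₂ = 69910 + 939300 = 1009200 km = 1.0092×10⁹ m.
Transfer ellipse a_t = (r₁ + r₂)/2 = 5.425×10⁸ m.
At r₁: circular v_c1 = √(μ/r₁) = 40870 m/s; transfer-perijove v_p = √[μ(2/r₁ − 1/a_t)] = 55750 m/s.
Δv₁ = v_p − v_c1 = 14870 m/s.
At r₂: circular v_c2 = √(μ/r₂) = 11200 m/s; transfer-apojove v_a = √[μ(2/r₂ − 1/a_t)] = 4188 m/s.
Δv₂ = v_c2 − v_a = 7015 m/s.
Total Δv = Δv₁ + Δv₂ = 21890 m/s = 21.89 km/s.

Δv_total ≈ 21.9 km/s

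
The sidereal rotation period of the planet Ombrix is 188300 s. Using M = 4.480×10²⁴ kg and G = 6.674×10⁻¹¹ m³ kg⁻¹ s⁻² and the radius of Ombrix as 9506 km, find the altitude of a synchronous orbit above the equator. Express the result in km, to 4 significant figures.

h_sync ≈ 55010 km

μ = GM = 6.674×10⁻¹¹ × 4.480×10²⁴ = 2.990×10¹⁴ m³/s².
A synchronous orbit has period T, so by Kepler's third law a = (μT²/4π²)^(1/3).
μT²/4π² = 2.990×10¹⁴ × (1.883×10⁵)² / 39.48 = 2.685×10²³ m³.
a = 6.452×10⁷ m = 64516 km.
Altitude h = a − R = 64516 − 9506 = 55010 km.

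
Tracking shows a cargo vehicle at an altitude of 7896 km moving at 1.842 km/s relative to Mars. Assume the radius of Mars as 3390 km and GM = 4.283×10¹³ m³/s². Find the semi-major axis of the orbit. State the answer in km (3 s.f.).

a ≈ 10200 km

r = 3390 + 7896 = 11286 km = 1.129×10⁷ m.
Specific orbital energy ε = v²/2 − μ/r = (1842)²/2 − 4.283×10¹³/1.129×10⁷ = -2.098×10⁶ J/kg.
Since ε = −μ/(2a), a = −μ/(2ε) = 1.020×10⁷ m = 10205 km.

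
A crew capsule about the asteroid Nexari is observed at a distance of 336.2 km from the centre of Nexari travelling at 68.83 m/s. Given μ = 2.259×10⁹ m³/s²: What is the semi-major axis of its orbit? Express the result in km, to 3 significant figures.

r = 3.362×10⁵ m.
Vis-viva rearranged: 1/a = 2/r − v²/μ = 5.949×10⁻⁶ − 2.097×10⁻⁶ = 3.852×10⁻⁶ m⁻¹.
a = 2.596×10⁵ m = 259.63 km.

a ≈ 260 km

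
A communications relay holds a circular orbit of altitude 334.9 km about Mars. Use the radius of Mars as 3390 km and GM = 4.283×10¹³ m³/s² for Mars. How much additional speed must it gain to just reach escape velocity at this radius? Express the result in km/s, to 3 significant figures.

r = 3390 + 334.9 = 3724.9 km = 3.7249×10⁶ m.
Circular speed v_c = √(μ/r) = 3391 m/s.
Escape speed v_esc = √(2μ/r) = √2 × v_c = 4795 m/s.
Δv = v_esc − v_c = 1405 m/s = 1.405 km/s.

Δv ≈ 1.40 km/s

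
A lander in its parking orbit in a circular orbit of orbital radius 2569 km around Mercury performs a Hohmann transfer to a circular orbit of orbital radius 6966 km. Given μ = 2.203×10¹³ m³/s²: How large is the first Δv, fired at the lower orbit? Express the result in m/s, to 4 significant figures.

Δv ≈ 611.4 m/s

r₁ = 2569 km = 2.569×10⁶ m.
r₂ = 6966 km = 6.966×10⁶ m.
Transfer ellipse a_t = (r₁ + r₂)/2 = 4.768×10⁶ m.
At r₁: circular v_c1 = √(μ/r₁) = 2928 m/s; transfer-periherm v_p = √[μ(2/r₁ − 1/a_t)] = 3540 m/s.
Δv₁ = v_p − v_c1 = 611.4 m/s.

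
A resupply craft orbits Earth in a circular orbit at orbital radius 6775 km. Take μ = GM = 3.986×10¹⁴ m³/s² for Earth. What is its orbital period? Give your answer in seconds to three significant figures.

r = 6775 km = 6.775×10⁶ m.
Kepler's third law: T = 2π√(r³/μ) = 2π√((6.775×10⁶)³ / 3.986×10¹⁴).
r³/μ = 7.802×10⁵ s², so T = 2π × 8.833×10² = 5.550×10³ s.

T ≈ 5550 seconds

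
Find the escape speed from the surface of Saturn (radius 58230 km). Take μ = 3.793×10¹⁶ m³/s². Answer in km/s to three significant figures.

v_esc ≈ 36.1 km/s

r = R = 5.823×10⁷ m.
Escape speed v_esc = √(2μ/r) = √(2 × 3.793×10¹⁶ / 5.823×10⁷) = √(1.303×10⁹) = 36090 m/s.
= 36.09 km/s.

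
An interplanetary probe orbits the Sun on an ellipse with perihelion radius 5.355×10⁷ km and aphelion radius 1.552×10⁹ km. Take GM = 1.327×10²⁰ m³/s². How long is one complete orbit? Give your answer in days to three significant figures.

Semi-major axis a = (r_p + r_a)/2 = (5.3550×10⁷ + 1.5520×10⁹)/2 = 8.0278×10⁸ km = 8.028×10¹¹ m.
By Kepler's third law T = 2π√(a³/μ) = 2π × 6.244×10⁷ = 3.923×10⁸ s.
= 4541 days.

T ≈ 4540 days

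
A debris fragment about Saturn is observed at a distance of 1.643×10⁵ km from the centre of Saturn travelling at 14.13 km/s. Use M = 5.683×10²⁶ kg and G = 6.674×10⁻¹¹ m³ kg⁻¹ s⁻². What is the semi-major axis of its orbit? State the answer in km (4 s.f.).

a ≈ 1.447×10⁵ km

μ = GM = 6.674×10⁻¹¹ × 5.683×10²⁶ = 3.793×10¹⁶ m³/s².
r = 1.643×10⁸ m.
Vis-viva rearranged: 1/a = 2/r − v²/μ = 1.217×10⁻⁸ − 5.264×10⁻⁹ = 6.909×10⁻⁹ m⁻¹.
a = 1.447×10⁸ m = 1.4474×10⁵ km.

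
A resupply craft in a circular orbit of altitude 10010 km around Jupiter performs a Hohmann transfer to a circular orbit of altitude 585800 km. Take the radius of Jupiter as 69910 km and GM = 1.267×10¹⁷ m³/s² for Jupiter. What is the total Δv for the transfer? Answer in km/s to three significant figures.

Δv_total ≈ 20.8 km/s

r₁ = 69910 + 10010 = 79920 km = 7.9920×10⁷ m.
r₂ = 69910 + 585800 = 655710 km = 6.5571×10⁸ m.
Transfer ellipse a_t = (r₁ + r₂)/2 = 3.678×10⁸ m.
At r₁: circular v_c1 = √(μ/r₁) = 39820 m/s; transfer-perijove v_p = √[μ(2/r₁ − 1/a_t)] = 53160 m/s.
Δv₁ = v_p − v_c1 = 13350 m/s.
At r₂: circular v_c2 = √(μ/r₂) = 13900 m/s; transfer-apojove v_a = √[μ(2/r₂ − 1/a_t)] = 6480 m/s.
Δv₂ = v_c2 − v_a = 7421 m/s.
Total Δv = Δv₁ + Δv₂ = 20770 m/s = 20.77 km/s.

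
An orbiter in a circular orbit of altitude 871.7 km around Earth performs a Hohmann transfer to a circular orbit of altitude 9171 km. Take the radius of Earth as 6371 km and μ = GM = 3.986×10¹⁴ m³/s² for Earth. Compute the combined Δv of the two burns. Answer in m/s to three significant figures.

r₁ = 6371 + 871.7 = 7242.7 km = 7.2427×10⁶ m.
r₂ = 6371 + 9171 = 15542 km = 1.5542×10⁷ m.
Transfer ellipse a_t = (r₁ + r₂)/2 = 1.139×10⁷ m.
At r₁: circular v_c1 = √(μ/r₁) = 7419 m/s; transfer-perigee v_p = √[μ(2/r₁ − 1/a_t)] = 8665 m/s.
Δv₁ = v_p − v_c1 = 1246 m/s.
At r₂: circular v_c2 = √(μ/r₂) = 5064 m/s; transfer-apogee v_a = √[μ(2/r₂ − 1/a_t)] = 4038 m/s.
Δv₂ = v_c2 − v_a = 1026 m/s.
Total Δv = Δv₁ + Δv₂ = 2273 m/s.

Δv_total ≈ 2270 m/s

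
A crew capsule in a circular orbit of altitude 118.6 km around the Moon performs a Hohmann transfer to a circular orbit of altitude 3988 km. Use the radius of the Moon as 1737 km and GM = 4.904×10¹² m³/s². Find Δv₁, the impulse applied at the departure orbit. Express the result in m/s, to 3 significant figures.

Δv ≈ 372 m/s

r₁ = 1737 + 118.6 = 1855.6 km = 1.8556×10⁶ m.
r₂ = 1737 + 3988 = 5725.0 km = 5.7250×10⁶ m.
Transfer ellipse a_t = (r₁ + r₂)/2 = 3.790×10⁶ m.
At r₁: circular v_c1 = √(μ/r₁) = 1626 m/s; transfer-perilune v_p = √[μ(2/r₁ − 1/a_t)] = 1998 m/s.
Δv₁ = v_p − v_c1 = 372.3 m/s.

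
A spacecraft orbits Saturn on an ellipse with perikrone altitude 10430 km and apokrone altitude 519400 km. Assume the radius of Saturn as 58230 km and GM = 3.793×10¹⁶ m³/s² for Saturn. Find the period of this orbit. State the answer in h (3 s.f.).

T ≈ 52.1 h

r_p = 58230 + 10430 = 68660 km = 6.8660×10⁷ m.
r_a = 58230 + 519400 = 577630 km = 5.7763×10⁸ m.
Semi-major axis a = (r_p + r_a)/2 = (68660 + 5.7763×10⁵)/2 = 3.2314×10⁵ km = 3.231×10⁸ m.
By Kepler's third law T = 2π√(a³/μ) = 2π × 2.983×10⁴ = 1.874×10⁵ s.
= 52.06 h.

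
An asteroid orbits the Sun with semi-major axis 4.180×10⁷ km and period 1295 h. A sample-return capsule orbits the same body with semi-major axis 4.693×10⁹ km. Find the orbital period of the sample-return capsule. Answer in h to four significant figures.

Kepler's third law: T² ∝ a³, so T₂ = T₁ (a₂/a₁)^(3/2).
a₂/a₁ = 112.3, (a₂/a₁)^(3/2) = 1190.
T₂ = 1295 × 1190 = 1.541×10⁶ h.

T₂ ≈ 1.541×10⁶ h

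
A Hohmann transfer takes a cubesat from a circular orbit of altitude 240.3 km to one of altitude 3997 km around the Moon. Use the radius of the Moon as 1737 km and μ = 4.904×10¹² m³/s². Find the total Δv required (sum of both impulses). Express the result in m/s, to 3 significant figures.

Δv_total ≈ 608 m/s

r₁ = 1737 + 240.3 = 1977.3 km = 1.9773×10⁶ m.
r₂ = 1737 + 3997 = 5734.0 km = 5.7340×10⁶ m.
Transfer ellipse a_t = (r₁ + r₂)/2 = 3.856×10⁶ m.
At r₁: circular v_c1 = √(μ/r₁) = 1575 m/s; transfer-perilune v_p = √[μ(2/r₁ − 1/a_t)] = 1921 m/s.
Δv₁ = v_p − v_c1 = 345.7 m/s.
At r₂: circular v_c2 = √(μ/r₂) = 924.8 m/s; transfer-apolune v_a = √[μ(2/r₂ − 1/a_t)] = 662.3 m/s.
Δv₂ = v_c2 − v_a = 262.5 m/s.
Total Δv = Δv₁ + Δv₂ = 608.2 m/s.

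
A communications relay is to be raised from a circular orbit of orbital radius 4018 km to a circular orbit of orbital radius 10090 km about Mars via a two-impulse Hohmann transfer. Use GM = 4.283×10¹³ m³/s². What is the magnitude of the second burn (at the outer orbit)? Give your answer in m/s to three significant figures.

r₁ = 4018 km = 4.018×10⁶ m.
r₂ = 10090 km = 1.009×10⁷ m.
Transfer ellipse a_t = (r₁ + r₂)/2 = 7.054×10⁶ m.
At r₁: circular v_c1 = √(μ/r₁) = 3265 m/s; transfer-periapsis v_p = √[μ(2/r₁ − 1/a_t)] = 3905 m/s.
At r₂: circular v_c2 = √(μ/r₂) = 2060 m/s; transfer-apoapsis v_a = √[μ(2/r₂ − 1/a_t)] = 1555 m/s.
Δv₂ = v_c2 − v_a = 505.3 m/s.

Δv ≈ 505 m/s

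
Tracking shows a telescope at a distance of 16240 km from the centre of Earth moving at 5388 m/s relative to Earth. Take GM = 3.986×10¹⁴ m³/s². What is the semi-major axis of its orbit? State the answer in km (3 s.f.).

r = 1.624×10⁷ m.
Specific orbital energy ε = v²/2 − μ/r = (5388)²/2 − 3.986×10¹⁴/1.624×10⁷ = -1.003×10⁷ J/kg.
Since ε = −μ/(2a), a = −μ/(2ε) = 1.987×10⁷ m = 19872 km.

a ≈ 19900 km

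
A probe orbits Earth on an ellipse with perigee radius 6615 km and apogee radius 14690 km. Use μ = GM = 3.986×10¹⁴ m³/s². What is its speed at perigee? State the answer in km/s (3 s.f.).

Semi-major axis a = (r_p + r_a)/2 = 10652 km = 1.065×10⁷ m.
Vis-viva: v² = μ(2/r − 1/a) = 3.986×10¹⁴ × (3.023×10⁻⁷ − 9.387×10⁻⁸) = 8.310×10⁷ m²/s².
v = 9116 m/s = 9.116 km/s.

v ≈ 9.12 km/s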